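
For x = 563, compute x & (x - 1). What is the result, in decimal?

x = 1000110011 = 563
x - 1 = 1000110010
AND   = 1000110010 = 562
(x & (x - 1) clears the lowest set bit of x.)

562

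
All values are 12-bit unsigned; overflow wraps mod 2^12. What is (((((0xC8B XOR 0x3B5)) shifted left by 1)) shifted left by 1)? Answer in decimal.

3320

0xC8B = 110010001011
0x3B5 = 001110110101
→ XOR → 111100111110 = 3902
→ shifted left by 1 (mod 2^12) → 111001111100 = 3708
→ shifted left by 1 (mod 2^12) → 110011111000 = 3320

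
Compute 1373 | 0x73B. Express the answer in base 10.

1373 = 10101011101
0x73B = 11100111011
 OR → 11101111111 = 1919

1919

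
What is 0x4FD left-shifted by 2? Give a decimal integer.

5108

0x4FD = 0010011111101
shift left by 2 → 1001111110100 = 5108
(equivalently, 1277 × 2^2 = 1277 × 4)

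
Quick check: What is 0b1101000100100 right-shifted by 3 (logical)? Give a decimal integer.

x = 1101000100100
shift right by 3 → 0001101000100 = 836
(equivalently, floor(6692 / 8))

836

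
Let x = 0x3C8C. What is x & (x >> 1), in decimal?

7172

x = 11110010001100 = 15500
x>>1 = 01111001000110
AND  = 01110000000100 = 7172
(x & (x >> 1) has a 1 wherever x has two consecutive 1 bits.)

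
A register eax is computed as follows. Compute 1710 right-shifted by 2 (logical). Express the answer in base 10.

1710 = 11010101110
shift right by 2 → 00110101011 = 427
(equivalently, floor(1710 / 4))

427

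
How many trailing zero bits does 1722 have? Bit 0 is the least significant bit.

1722 = 11010111010
Trailing zeros: 1, so the lowest set bit is bit 1 (value 2).

1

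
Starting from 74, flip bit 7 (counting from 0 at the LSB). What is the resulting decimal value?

x = 01001010
bit 7 is currently 0; toggle it via x ^ (1 << 7) = x ^ 128
→ 11001010 = 202

202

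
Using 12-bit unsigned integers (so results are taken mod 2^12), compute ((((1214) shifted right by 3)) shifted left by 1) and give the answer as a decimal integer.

1214 = 010010111110
→ shifted right by 3 → 000010010111 = 151
→ shifted left by 1 (mod 2^12) → 000100101110 = 302

302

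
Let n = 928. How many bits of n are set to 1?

928 = 1110100000
Count the 1s: 1 + 1 + 1 + 1 = 4

4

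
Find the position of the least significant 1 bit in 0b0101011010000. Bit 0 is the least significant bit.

4

0b0101011010000 = 101011010000
Trailing zeros: 4, so the lowest set bit is bit 4 (value 16).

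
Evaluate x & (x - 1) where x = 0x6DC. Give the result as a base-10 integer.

x = 11011011100 = 1756
x - 1 = 11011011011
AND   = 11011011000 = 1752
(x & (x - 1) clears the lowest set bit of x.)

1752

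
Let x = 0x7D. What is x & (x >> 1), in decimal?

60

x = 1111101 = 125
x>>1 = 0111110
AND  = 0111100 = 60
(x & (x >> 1) has a 1 wherever x has two consecutive 1 bits.)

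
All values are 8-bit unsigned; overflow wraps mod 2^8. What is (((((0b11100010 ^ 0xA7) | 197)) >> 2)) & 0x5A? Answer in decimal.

16

0b11100010 = 11100010
0xA7 = 10100111
→ ^ → 01000101 = 69
197 = 11000101
→ | → 11000101 = 197
→ >> 2 → 00110001 = 49
0x5A = 01011010
→ & → 00010000 = 16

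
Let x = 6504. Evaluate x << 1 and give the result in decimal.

13008

6504 = 01100101101000
shift left by 1 → 11001011010000 = 13008
(equivalently, 6504 × 2^1 = 6504 × 2)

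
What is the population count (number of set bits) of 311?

311 = 100110111
Count the 1s: 1 + 1 + 1 + 1 + 1 + 1 = 6

6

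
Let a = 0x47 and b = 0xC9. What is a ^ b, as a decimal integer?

0x47 = 01000111
0xC9 = 11001001
XOR → 10001110 = 142

142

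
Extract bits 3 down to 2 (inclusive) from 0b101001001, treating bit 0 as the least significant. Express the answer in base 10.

2

v = 101001001
Shift right by 2: 1010010
Mask low 2 bits: 10 = 2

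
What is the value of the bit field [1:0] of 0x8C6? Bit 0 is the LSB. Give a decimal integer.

v = 0100011000110
Shift right by 0: 0100011000110
Mask low 2 bits: 10 = 2

2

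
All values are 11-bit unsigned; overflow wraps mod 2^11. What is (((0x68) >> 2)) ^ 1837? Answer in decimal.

1847

0x68 = 00001101000
→ >> 2 → 00000011010 = 26
1837 = 11100101101
→ ^ → 11100110111 = 1847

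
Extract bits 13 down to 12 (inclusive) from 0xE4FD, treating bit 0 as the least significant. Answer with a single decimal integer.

v = 1110010011111101
Shift right by 12: 1110
Mask low 2 bits: 10 = 2

2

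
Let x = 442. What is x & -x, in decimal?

x = 110111010 = 442
-x (two's complement) = …001000110
AND   = 000000010 = 2
(x & -x isolates the lowest set bit of x.)

2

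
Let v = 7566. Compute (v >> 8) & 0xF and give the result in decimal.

13

v = 01110110001110
Shift right by 8: 011101
Mask low 4 bits: 1101 = 13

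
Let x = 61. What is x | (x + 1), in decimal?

x = 111101 = 61
x + 1 = 111110
OR    = 111111 = 63
(x | (x + 1) sets the lowest cleared bit.)

63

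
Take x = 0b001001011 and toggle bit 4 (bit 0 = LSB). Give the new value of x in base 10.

91

x = 001001011
bit 4 is currently 0; toggle it via x ^ (1 << 4) = x ^ 16
→ 001011011 = 91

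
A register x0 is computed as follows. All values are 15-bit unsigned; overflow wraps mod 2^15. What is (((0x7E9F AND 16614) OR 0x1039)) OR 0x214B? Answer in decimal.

0x7E9F = 111111010011111
16614 = 100000011100110
→ AND → 100000010000110 = 16518
0x1039 = 001000000111001
→ OR → 101000010111111 = 20671
0x214B = 010000101001011
→ OR → 111000111111111 = 29183

29183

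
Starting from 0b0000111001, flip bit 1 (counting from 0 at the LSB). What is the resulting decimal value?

59

x = 0000111001
bit 1 is currently 0; toggle it via x ^ (1 << 1) = x ^ 2
→ 0000111011 = 59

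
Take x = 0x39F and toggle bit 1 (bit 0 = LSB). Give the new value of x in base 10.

925

x = 01110011111
bit 1 is currently 1; toggle it via x ^ (1 << 1) = x ^ 2
→ 01110011101 = 925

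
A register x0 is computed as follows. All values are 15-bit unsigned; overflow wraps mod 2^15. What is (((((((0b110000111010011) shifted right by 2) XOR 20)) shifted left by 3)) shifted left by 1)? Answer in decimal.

1536

0b110000111010011 = 110000111010011
→ shifted right by 2 → 001100001110100 = 6260
20 = 000000000010100
→ XOR → 001100001100000 = 6240
→ shifted left by 3 (mod 2^15) → 100001100000000 = 17152
→ shifted left by 1 (mod 2^15) → 000011000000000 = 1536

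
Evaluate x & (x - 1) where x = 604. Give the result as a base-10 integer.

600

x = 1001011100 = 604
x - 1 = 1001011011
AND   = 1001011000 = 600
(x & (x - 1) clears the lowest set bit of x.)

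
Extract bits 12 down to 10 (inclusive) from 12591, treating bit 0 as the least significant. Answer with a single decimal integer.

4

v = 11000100101111
Shift right by 10: 1100
Mask low 3 bits: 100 = 4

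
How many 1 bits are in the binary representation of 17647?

9

17647 = 100010011101111
Count the 1s: 1 + 1 + 1 + 1 + 1 + 1 + 1 + 1 + 1 = 9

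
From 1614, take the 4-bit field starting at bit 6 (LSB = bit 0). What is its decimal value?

v = 011001001110
Shift right by 6: 011001
Mask low 4 bits: 1001 = 9

9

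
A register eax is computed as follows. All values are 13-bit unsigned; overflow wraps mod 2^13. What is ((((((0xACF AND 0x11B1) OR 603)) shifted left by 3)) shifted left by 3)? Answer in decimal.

0xACF = 0101011001111
0x11B1 = 1000110110001
→ AND → 0000010000001 = 129
603 = 0001001011011
→ OR → 0001011011011 = 731
→ shifted left by 3 (mod 2^13) → 1011011011000 = 5848
→ shifted left by 3 (mod 2^13) → 1011011000000 = 5824

5824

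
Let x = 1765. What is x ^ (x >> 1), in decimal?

x = 11011100101 = 1765
x>>1 = 01101110010
XOR  = 10110010111 = 1431
(x ^ (x >> 1) gives the standard binary-reflected Gray code of x.)

1431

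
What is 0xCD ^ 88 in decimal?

149

0xCD = 11001101
88 = 01011000
XOR → 10010101 = 149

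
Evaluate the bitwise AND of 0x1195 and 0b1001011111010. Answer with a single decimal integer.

4240

0x1195 = 1000110010101
b = 1001011111010
AND → 1000010010000 = 4240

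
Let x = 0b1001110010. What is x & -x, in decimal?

2

x = 1001110010 = 626
-x (two's complement) = …0110001110
AND   = 0000000010 = 2
(x & -x isolates the lowest set bit of x.)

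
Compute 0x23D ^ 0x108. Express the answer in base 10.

821

0x23D = 1000111101
0x108 = 0100001000
XOR → 1100110101 = 821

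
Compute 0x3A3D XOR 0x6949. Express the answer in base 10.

0x3A3D = 011101000111101
0x6949 = 110100101001001
XOR → 101001101110100 = 21364

21364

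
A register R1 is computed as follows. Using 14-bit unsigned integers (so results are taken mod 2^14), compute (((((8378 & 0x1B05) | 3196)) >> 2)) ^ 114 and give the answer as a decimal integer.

8378 = 10000010111010
0x1B05 = 01101100000101
→ & → 00000000000000 = 0
3196 = 00110001111100
→ | → 00110001111100 = 3196
→ >> 2 → 00001100011111 = 799
114 = 00000001110010
→ ^ → 00001101101101 = 877

877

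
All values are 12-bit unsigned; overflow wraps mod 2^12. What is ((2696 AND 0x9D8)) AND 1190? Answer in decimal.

2696 = 101010001000
0x9D8 = 100111011000
→ AND → 100010001000 = 2184
1190 = 010010100110
→ AND → 000010000000 = 128

128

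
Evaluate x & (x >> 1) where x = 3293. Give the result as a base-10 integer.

1100

x = 110011011101 = 3293
x>>1 = 011001101110
AND  = 010001001100 = 1100
(x & (x >> 1) has a 1 wherever x has two consecutive 1 bits.)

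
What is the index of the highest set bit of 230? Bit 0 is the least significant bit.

230 = 11100110
The topmost 1 is at position 7 (since 2^7 = 128 ≤ 230 < 256).

7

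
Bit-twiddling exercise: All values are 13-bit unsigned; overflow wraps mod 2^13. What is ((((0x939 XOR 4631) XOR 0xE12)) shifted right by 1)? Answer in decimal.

2718

0x939 = 0100100111001
4631 = 1001000010111
→ XOR → 1101100101110 = 6958
0xE12 = 0111000010010
→ XOR → 1010100111100 = 5436
→ shifted right by 1 → 0101010011110 = 2718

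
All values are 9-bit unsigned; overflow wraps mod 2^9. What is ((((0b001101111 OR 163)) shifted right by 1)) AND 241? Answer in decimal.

113

0b001101111 = 001101111
163 = 010100011
→ OR → 011101111 = 239
→ shifted right by 1 → 001110111 = 119
241 = 011110001
→ AND → 001110001 = 113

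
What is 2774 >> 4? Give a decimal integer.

173

2774 = 101011010110
shift right by 4 → 000010101101 = 173
(equivalently, floor(2774 / 16))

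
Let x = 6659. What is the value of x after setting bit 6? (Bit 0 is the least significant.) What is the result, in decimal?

6723

x = 1101000000011
bit 6 is currently 0; set it via x | (1 << 6) = x | 64
→ 1101001000011 = 6723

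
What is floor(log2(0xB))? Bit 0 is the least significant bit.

0xB = 1011
The topmost 1 is at position 3 (since 2^3 = 8 ≤ 11 < 16).

3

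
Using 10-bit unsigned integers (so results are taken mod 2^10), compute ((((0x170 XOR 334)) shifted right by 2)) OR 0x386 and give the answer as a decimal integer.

911

0x170 = 0101110000
334 = 0101001110
→ XOR → 0000111110 = 62
→ shifted right by 2 → 0000001111 = 15
0x386 = 1110000110
→ OR → 1110001111 = 911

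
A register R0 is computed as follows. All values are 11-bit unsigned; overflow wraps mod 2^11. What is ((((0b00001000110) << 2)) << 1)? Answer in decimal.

560

0b00001000110 = 00001000110
→ << 2 (mod 2^11) → 00100011000 = 280
→ << 1 (mod 2^11) → 01000110000 = 560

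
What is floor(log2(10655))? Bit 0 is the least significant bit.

13

10655 = 10100110011111
The topmost 1 is at position 13 (since 2^13 = 8192 ≤ 10655 < 16384).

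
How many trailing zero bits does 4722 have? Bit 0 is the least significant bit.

1

4722 = 1001001110010
Trailing zeros: 1, so the lowest set bit is bit 1 (value 2).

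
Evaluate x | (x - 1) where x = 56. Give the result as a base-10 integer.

63

x = 111000 = 56
x - 1 = 110111
OR    = 111111 = 63
(x | (x - 1) sets all bits below the lowest set bit.)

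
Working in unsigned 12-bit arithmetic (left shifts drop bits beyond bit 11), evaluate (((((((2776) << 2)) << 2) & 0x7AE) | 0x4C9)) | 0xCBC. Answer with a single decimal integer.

3581

2776 = 101011011000
→ << 2 (mod 2^12) → 101101100000 = 2912
→ << 2 (mod 2^12) → 110110000000 = 3456
0x7AE = 011110101110
→ & → 010110000000 = 1408
0x4C9 = 010011001001
→ | → 010111001001 = 1481
0xCBC = 110010111100
→ | → 110111111101 = 3581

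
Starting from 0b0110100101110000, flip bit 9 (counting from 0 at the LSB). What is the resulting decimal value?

x = 0110100101110000
bit 9 is currently 0; toggle it via x ^ (1 << 9) = x ^ 512
→ 0110101101110000 = 27504

27504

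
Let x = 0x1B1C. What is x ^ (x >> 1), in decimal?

5778

x = 1101100011100 = 6940
x>>1 = 0110110001110
XOR  = 1011010010010 = 5778
(x ^ (x >> 1) gives the standard binary-reflected Gray code of x.)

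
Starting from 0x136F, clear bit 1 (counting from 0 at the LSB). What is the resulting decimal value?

x = 01001101101111
bit 1 is currently 1; clear it via x & ~(1 << 1) = x & ~2
→ 01001101101101 = 4973

4973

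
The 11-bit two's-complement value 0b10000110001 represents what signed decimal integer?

pattern = 10000110001 (MSB is 1 ⇒ negative)
Invert: 01111001110, add 1 → 01111001111 = 975, so the value is -975.
(Equivalently: 1073 - 2^11 = 1073 - 2048 = -975.)

-975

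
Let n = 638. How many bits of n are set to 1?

638 = 1001111110
Count the 1s: 1 + 1 + 1 + 1 + 1 + 1 + 1 = 7

7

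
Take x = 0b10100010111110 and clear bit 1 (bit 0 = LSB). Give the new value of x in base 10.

x = 10100010111110
bit 1 is currently 1; clear it via x & ~(1 << 1) = x & ~2
→ 10100010111100 = 10428

10428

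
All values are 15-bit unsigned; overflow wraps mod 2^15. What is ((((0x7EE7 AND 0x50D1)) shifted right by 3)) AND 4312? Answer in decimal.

24

0x7EE7 = 111111011100111
0x50D1 = 101000011010001
→ AND → 101000011000001 = 20673
→ shifted right by 3 → 000101000011000 = 2584
4312 = 001000011011000
→ AND → 000000000011000 = 24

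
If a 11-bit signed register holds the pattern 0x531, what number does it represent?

-719

pattern = 10100110001 (MSB is 1 ⇒ negative)
Invert: 01011001110, add 1 → 01011001111 = 719, so the value is -719.
(Equivalently: 1329 - 2^11 = 1329 - 2048 = -719.)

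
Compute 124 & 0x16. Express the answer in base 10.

124 = 1111100
0x16 = 0010110
AND → 0010100 = 20

20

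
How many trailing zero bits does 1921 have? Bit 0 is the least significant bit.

1921 = 11110000001
Trailing zeros: 0, so the lowest set bit is bit 0 (value 1).

0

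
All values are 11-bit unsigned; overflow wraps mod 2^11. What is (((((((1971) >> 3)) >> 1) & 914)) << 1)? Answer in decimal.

36

1971 = 11110110011
→ >> 3 → 00011110110 = 246
→ >> 1 → 00001111011 = 123
914 = 01110010010
→ & → 00000010010 = 18
→ << 1 (mod 2^11) → 00000100100 = 36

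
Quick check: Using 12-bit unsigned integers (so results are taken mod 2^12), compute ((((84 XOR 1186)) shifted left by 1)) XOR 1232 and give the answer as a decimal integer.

84 = 000001010100
1186 = 010010100010
→ XOR → 010011110110 = 1270
→ shifted left by 1 (mod 2^12) → 100111101100 = 2540
1232 = 010011010000
→ XOR → 110100111100 = 3388

3388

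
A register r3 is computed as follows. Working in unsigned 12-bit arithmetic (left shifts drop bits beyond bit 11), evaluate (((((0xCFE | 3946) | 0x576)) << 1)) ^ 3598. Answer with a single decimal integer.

498

0xCFE = 110011111110
3946 = 111101101010
→ | → 111111111110 = 4094
0x576 = 010101110110
→ | → 111111111110 = 4094
→ << 1 (mod 2^12) → 111111111100 = 4092
3598 = 111000001110
→ ^ → 000111110010 = 498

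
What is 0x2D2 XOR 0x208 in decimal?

0x2D2 = 1011010010
0x208 = 1000001000
XOR → 0011011010 = 218

218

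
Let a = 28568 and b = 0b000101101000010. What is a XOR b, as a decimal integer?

28568 = 110111110011000
b = 000101101000010
XOR → 110010011011010 = 25818

25818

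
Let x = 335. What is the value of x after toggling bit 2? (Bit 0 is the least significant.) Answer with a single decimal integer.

331

x = 0000101001111
bit 2 is currently 1; toggle it via x ^ (1 << 2) = x ^ 4
→ 0000101001011 = 331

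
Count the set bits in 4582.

4582 = 1000111100110
Count the 1s: 1 + 1 + 1 + 1 + 1 + 1 + 1 = 7

7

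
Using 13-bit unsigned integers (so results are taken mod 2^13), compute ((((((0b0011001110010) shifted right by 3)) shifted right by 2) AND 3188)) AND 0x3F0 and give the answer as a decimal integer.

48

0b0011001110010 = 0011001110010
→ shifted right by 3 → 0000011001110 = 206
→ shifted right by 2 → 0000000110011 = 51
3188 = 0110001110100
→ AND → 0000000110000 = 48
0x3F0 = 0001111110000
→ AND → 0000000110000 = 48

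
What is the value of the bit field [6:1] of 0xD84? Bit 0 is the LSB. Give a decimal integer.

v = 110110000100
Shift right by 1: 11011000010
Mask low 6 bits: 000010 = 2

2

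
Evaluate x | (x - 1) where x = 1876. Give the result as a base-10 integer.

1879

x = 11101010100 = 1876
x - 1 = 11101010011
OR    = 11101010111 = 1879
(x | (x - 1) sets all bits below the lowest set bit.)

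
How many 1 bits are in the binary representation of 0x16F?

0x16F = 101101111
Count the 1s: 1 + 1 + 1 + 1 + 1 + 1 + 1 = 7

7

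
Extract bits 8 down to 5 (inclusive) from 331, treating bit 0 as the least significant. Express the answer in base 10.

v = 0101001011
Shift right by 5: 01010
Mask low 4 bits: 1010 = 10

10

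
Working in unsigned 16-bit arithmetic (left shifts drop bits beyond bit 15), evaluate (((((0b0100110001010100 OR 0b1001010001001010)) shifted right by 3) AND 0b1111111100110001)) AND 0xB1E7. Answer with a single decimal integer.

0b0100110001010100 = 0100110001010100
0b1001010001001010 = 1001010001001010
→ OR → 1101110001011110 = 56414
→ shifted right by 3 → 0001101110001011 = 7051
0b1111111100110001 = 1111111100110001
→ AND → 0001101100000001 = 6913
0xB1E7 = 1011000111100111
→ AND → 0001000100000001 = 4353

4353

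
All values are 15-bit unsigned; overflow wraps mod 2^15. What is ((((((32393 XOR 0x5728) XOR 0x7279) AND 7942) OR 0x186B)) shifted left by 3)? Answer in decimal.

23384

32393 = 111111010001001
0x5728 = 101011100101000
→ XOR → 010100110100001 = 10657
0x7279 = 111001001111001
→ XOR → 101101111011000 = 23512
7942 = 001111100000110
→ AND → 001101100000000 = 6912
0x186B = 001100001101011
→ OR → 001101101101011 = 7019
→ shifted left by 3 (mod 2^15) → 101101101011000 = 23384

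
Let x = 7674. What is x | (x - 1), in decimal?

7675

x = 1110111111010 = 7674
x - 1 = 1110111111001
OR    = 1110111111011 = 7675
(x | (x - 1) sets all bits below the lowest set bit.)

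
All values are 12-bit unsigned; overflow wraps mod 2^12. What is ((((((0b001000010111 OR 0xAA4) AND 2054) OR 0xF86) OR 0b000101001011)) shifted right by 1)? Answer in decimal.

2023

0b001000010111 = 001000010111
0xAA4 = 101010100100
→ OR → 101010110111 = 2743
2054 = 100000000110
→ AND → 100000000110 = 2054
0xF86 = 111110000110
→ OR → 111110000110 = 3974
0b000101001011 = 000101001011
→ OR → 111111001111 = 4047
→ shifted right by 1 → 011111100111 = 2023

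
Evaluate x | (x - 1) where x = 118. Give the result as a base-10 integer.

119

x = 1110110 = 118
x - 1 = 1110101
OR    = 1110111 = 119
(x | (x - 1) sets all bits below the lowest set bit.)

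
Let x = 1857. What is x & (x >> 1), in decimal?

768

x = 11101000001 = 1857
x>>1 = 01110100000
AND  = 01100000000 = 768
(x & (x >> 1) has a 1 wherever x has two consecutive 1 bits.)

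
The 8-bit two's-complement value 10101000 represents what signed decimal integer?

-88

pattern = 10101000 (MSB is 1 ⇒ negative)
Invert: 01010111, add 1 → 01011000 = 88, so the value is -88.
(Equivalently: 168 - 2^8 = 168 - 256 = -88.)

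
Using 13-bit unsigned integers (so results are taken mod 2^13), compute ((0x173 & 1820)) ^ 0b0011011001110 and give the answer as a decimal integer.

0x173 = 0000101110011
1820 = 0011100011100
→ & → 0000100010000 = 272
0b0011011001110 = 0011011001110
→ ^ → 0011111011110 = 2014

2014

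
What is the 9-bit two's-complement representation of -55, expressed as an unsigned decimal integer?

457

55 in 9 bits: 000110111
Invert: 111001000
Add 1:  111001001 = 457
(Check: 2^9 - 55 = 512 - 55 = 457.)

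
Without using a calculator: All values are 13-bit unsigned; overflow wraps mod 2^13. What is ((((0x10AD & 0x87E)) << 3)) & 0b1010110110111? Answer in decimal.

288

0x10AD = 1000010101101
0x87E = 0100001111110
→ & → 0000000101100 = 44
→ << 3 (mod 2^13) → 0000101100000 = 352
0b1010110110111 = 1010110110111
→ & → 0000100100000 = 288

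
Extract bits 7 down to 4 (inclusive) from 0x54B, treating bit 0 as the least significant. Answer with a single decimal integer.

v = 10101001011
Shift right by 4: 1010100
Mask low 4 bits: 0100 = 4

4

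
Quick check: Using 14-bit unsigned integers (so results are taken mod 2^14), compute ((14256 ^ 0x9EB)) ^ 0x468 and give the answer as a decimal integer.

14899

14256 = 11011110110000
0x9EB = 00100111101011
→ ^ → 11111001011011 = 15963
0x468 = 00010001101000
→ ^ → 11101000110011 = 14899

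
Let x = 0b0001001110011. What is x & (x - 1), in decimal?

x = 1001110011 = 627
x - 1 = 1001110010
AND   = 1001110010 = 626
(x & (x - 1) clears the lowest set bit of x.)

626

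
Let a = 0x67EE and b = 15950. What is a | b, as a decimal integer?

32750

0x67EE = 110011111101110
15950 = 011111001001110
 OR → 111111111101110 = 32750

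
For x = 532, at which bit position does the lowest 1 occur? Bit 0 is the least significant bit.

2

532 = 1000010100
Trailing zeros: 2, so the lowest set bit is bit 2 (value 4).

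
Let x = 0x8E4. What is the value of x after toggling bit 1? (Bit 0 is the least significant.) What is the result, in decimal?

x = 00100011100100
bit 1 is currently 0; toggle it via x ^ (1 << 1) = x ^ 2
→ 00100011100110 = 2278

2278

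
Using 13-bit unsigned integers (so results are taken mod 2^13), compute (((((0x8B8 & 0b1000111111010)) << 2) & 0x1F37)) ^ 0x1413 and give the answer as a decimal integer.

0x8B8 = 0100010111000
0b1000111111010 = 1000111111010
→ & → 0000010111000 = 184
→ << 2 (mod 2^13) → 0001011100000 = 736
0x1F37 = 1111100110111
→ & → 0001000100000 = 544
0x1413 = 1010000010011
→ ^ → 1011000110011 = 5683

5683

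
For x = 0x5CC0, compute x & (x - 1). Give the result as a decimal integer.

23680

x = 101110011000000 = 23744
x - 1 = 101110010111111
AND   = 101110010000000 = 23680
(x & (x - 1) clears the lowest set bit of x.)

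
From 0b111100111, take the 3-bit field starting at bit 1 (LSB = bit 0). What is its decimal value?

3

v = 111100111
Shift right by 1: 11110011
Mask low 3 bits: 011 = 3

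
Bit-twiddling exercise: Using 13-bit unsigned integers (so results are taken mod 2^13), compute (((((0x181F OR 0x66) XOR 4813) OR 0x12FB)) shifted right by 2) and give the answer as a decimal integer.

0x181F = 1100000011111
0x66 = 0000001100110
→ OR → 1100001111111 = 6271
4813 = 1001011001101
→ XOR → 0101010110010 = 2738
0x12FB = 1001011111011
→ OR → 1101011111011 = 6907
→ shifted right by 2 → 0011010111110 = 1726

1726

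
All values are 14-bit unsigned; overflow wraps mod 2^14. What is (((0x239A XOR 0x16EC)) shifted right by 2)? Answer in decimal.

3421

0x239A = 10001110011010
0x16EC = 01011011101100
→ XOR → 11010101110110 = 13686
→ shifted right by 2 → 00110101011101 = 3421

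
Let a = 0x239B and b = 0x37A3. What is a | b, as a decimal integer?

0x239B = 10001110011011
0x37A3 = 11011110100011
 OR → 11011110111011 = 14267

14267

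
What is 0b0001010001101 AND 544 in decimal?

a = 1010001101
544 = 1000100000
AND → 1000000000 = 512

512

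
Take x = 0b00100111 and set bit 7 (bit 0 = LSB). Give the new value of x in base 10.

x = 00100111
bit 7 is currently 0; set it via x | (1 << 7) = x | 128
→ 10100111 = 167

167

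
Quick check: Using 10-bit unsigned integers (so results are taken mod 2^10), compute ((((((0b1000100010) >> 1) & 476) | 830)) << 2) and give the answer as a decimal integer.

0b1000100010 = 1000100010
→ >> 1 → 0100010001 = 273
476 = 0111011100
→ & → 0100010000 = 272
830 = 1100111110
→ | → 1100111110 = 830
→ << 2 (mod 2^10) → 0011111000 = 248

248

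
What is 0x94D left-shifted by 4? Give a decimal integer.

0x94D = 0000100101001101
shift left by 4 → 1001010011010000 = 38096
(equivalently, 2381 × 2^4 = 2381 × 16)

38096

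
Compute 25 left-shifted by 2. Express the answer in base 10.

25 = 0011001
shift left by 2 → 1100100 = 100
(equivalently, 25 × 2^2 = 25 × 4)

100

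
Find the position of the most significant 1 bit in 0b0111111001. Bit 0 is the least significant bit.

0b0111111001 = 111111001
The topmost 1 is at position 8 (since 2^8 = 256 ≤ 505 < 512).

8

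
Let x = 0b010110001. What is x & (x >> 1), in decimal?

16

x = 10110001 = 177
x>>1 = 01011000
AND  = 00010000 = 16
(x & (x >> 1) has a 1 wherever x has two consecutive 1 bits.)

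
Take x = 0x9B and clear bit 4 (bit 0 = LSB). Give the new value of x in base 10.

x = 000010011011
bit 4 is currently 1; clear it via x & ~(1 << 4) = x & ~16
→ 000010001011 = 139

139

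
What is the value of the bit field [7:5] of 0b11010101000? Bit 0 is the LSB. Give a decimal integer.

v = 11010101000
Shift right by 5: 110101
Mask low 3 bits: 101 = 5

5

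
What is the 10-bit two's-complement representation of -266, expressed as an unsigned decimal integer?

266 in 10 bits: 0100001010
Invert: 1011110101
Add 1:  1011110110 = 758
(Check: 2^10 - 266 = 1024 - 266 = 758.)

758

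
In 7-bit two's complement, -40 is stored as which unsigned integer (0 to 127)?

40 in 7 bits: 0101000
Invert: 1010111
Add 1:  1011000 = 88
(Check: 2^7 - 40 = 128 - 40 = 88.)

88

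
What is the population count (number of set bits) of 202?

4

202 = 11001010
Count the 1s: 1 + 1 + 1 + 1 = 4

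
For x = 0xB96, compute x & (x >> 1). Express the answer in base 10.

386

x = 101110010110 = 2966
x>>1 = 010111001011
AND  = 000110000010 = 386
(x & (x >> 1) has a 1 wherever x has two consecutive 1 bits.)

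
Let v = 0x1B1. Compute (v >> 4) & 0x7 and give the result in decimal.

v = 110110001
Shift right by 4: 11011
Mask low 3 bits: 011 = 3

3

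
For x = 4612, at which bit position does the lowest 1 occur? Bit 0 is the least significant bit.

2

4612 = 1001000000100
Trailing zeros: 2, so the lowest set bit is bit 2 (value 4).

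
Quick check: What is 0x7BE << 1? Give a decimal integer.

0x7BE = 011110111110
shift left by 1 → 111101111100 = 3964
(equivalently, 1982 × 2^1 = 1982 × 2)

3964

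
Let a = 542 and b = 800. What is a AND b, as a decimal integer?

542 = 1000011110
800 = 1100100000
AND → 1000000000 = 512

512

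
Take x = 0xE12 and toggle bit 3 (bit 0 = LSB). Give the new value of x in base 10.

3610

x = 111000010010
bit 3 is currently 0; toggle it via x ^ (1 << 3) = x ^ 8
→ 111000011010 = 3610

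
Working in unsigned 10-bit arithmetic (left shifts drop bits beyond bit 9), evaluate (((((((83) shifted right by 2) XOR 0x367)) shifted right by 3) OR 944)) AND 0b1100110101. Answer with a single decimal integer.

83 = 0001010011
→ shifted right by 2 → 0000010100 = 20
0x367 = 1101100111
→ XOR → 1101110011 = 883
→ shifted right by 3 → 0001101110 = 110
944 = 1110110000
→ OR → 1111111110 = 1022
0b1100110101 = 1100110101
→ AND → 1100110100 = 820

820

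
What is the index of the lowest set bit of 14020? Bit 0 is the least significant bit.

14020 = 11011011000100
Trailing zeros: 2, so the lowest set bit is bit 2 (value 4).

2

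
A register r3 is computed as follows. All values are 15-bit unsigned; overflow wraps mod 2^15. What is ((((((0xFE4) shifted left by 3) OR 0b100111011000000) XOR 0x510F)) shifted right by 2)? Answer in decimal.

0xFE4 = 000111111100100
→ shifted left by 3 (mod 2^15) → 111111100100000 = 32544
0b100111011000000 = 100111011000000
→ OR → 111111111100000 = 32736
0x510F = 101000100001111
→ XOR → 010111011101111 = 12015
→ shifted right by 2 → 000101110111011 = 3003

3003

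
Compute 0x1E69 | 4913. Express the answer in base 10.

8057

0x1E69 = 1111001101001
4913 = 1001100110001
 OR → 1111101111001 = 8057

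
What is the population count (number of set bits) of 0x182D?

0x182D = 1100000101101
Count the 1s: 1 + 1 + 1 + 1 + 1 + 1 = 6

6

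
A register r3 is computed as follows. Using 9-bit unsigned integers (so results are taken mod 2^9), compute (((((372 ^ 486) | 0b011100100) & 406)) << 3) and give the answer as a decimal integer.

372 = 101110100
486 = 111100110
→ ^ → 010010010 = 146
0b011100100 = 011100100
→ | → 011110110 = 246
406 = 110010110
→ & → 010010110 = 150
→ << 3 (mod 2^9) → 010110000 = 176

176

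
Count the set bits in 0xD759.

10

0xD759 = 1101011101011001
Count the 1s: 1 + 1 + 1 + 1 + 1 + 1 + 1 + 1 + 1 + 1 = 10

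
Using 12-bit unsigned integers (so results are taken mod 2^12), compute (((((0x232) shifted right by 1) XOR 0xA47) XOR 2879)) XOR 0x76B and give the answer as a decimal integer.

1802

0x232 = 001000110010
→ shifted right by 1 → 000100011001 = 281
0xA47 = 101001000111
→ XOR → 101101011110 = 2910
2879 = 101100111111
→ XOR → 000001100001 = 97
0x76B = 011101101011
→ XOR → 011100001010 = 1802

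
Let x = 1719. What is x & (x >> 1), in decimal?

531

x = 11010110111 = 1719
x>>1 = 01101011011
AND  = 01000010011 = 531
(x & (x >> 1) has a 1 wherever x has two consecutive 1 bits.)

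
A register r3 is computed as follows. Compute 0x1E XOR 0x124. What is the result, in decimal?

0x1E = 000011110
0x124 = 100100100
XOR → 100111010 = 314

314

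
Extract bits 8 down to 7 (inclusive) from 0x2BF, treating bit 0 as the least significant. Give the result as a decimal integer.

v = 1010111111
Shift right by 7: 101
Mask low 2 bits: 01 = 1

1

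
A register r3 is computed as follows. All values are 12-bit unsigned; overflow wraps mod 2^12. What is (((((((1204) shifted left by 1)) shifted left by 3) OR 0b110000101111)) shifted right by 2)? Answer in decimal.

987

1204 = 010010110100
→ shifted left by 1 (mod 2^12) → 100101101000 = 2408
→ shifted left by 3 (mod 2^12) → 101101000000 = 2880
0b110000101111 = 110000101111
→ OR → 111101101111 = 3951
→ shifted right by 2 → 001111011011 = 987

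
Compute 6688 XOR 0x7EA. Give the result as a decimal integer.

7626

6688 = 1101000100000
0x7EA = 0011111101010
XOR → 1110111001010 = 7626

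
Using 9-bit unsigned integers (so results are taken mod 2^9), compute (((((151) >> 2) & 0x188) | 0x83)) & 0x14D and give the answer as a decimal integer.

151 = 010010111
→ >> 2 → 000100101 = 37
0x188 = 110001000
→ & → 000000000 = 0
0x83 = 010000011
→ | → 010000011 = 131
0x14D = 101001101
→ & → 000000001 = 1

1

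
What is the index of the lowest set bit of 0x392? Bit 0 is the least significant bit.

1

0x392 = 1110010010
Trailing zeros: 1, so the lowest set bit is bit 1 (value 2).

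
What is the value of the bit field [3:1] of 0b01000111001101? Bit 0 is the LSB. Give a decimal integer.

v = 01000111001101
Shift right by 1: 0100011100110
Mask low 3 bits: 110 = 6

6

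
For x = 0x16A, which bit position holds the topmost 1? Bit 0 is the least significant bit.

0x16A = 101101010
The topmost 1 is at position 8 (since 2^8 = 256 ≤ 362 < 512).

8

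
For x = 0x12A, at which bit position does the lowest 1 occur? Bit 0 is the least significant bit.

1

0x12A = 100101010
Trailing zeros: 1, so the lowest set bit is bit 1 (value 2).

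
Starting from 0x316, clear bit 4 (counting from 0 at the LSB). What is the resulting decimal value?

x = 01100010110
bit 4 is currently 1; clear it via x & ~(1 << 4) = x & ~16
→ 01100000110 = 774

774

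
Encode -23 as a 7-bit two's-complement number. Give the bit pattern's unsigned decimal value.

23 in 7 bits: 0010111
Invert: 1101000
Add 1:  1101001 = 105
(Check: 2^7 - 23 = 128 - 23 = 105.)

105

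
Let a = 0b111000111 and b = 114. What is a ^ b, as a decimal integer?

a = 111000111
114 = 001110010
XOR → 110110101 = 437

437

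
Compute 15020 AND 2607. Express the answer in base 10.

2604

15020 = 11101010101100
2607 = 00101000101111
AND → 00101000101100 = 2604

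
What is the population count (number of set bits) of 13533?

9

13533 = 11010011011101
Count the 1s: 1 + 1 + 1 + 1 + 1 + 1 + 1 + 1 + 1 = 9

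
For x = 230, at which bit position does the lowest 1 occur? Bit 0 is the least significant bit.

1

230 = 11100110
Trailing zeros: 1, so the lowest set bit is bit 1 (value 2).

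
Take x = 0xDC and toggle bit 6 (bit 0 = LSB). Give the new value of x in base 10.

156

x = 00011011100
bit 6 is currently 1; toggle it via x ^ (1 << 6) = x ^ 64
→ 00010011100 = 156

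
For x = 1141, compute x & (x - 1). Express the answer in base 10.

1140

x = 10001110101 = 1141
x - 1 = 10001110100
AND   = 10001110100 = 1140
(x & (x - 1) clears the lowest set bit of x.)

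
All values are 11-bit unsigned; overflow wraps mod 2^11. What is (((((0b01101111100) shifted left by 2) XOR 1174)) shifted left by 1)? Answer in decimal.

716

0b01101111100 = 01101111100
→ shifted left by 2 (mod 2^11) → 10111110000 = 1520
1174 = 10010010110
→ XOR → 00101100110 = 358
→ shifted left by 1 (mod 2^11) → 01011001100 = 716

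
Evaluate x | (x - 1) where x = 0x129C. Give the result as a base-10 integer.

4767

x = 1001010011100 = 4764
x - 1 = 1001010011011
OR    = 1001010011111 = 4767
(x | (x - 1) sets all bits below the lowest set bit.)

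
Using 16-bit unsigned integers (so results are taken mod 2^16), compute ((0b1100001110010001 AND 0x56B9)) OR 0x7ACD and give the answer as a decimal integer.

0b1100001110010001 = 1100001110010001
0x56B9 = 0101011010111001
→ AND → 0100001010010001 = 17041
0x7ACD = 0111101011001101
→ OR → 0111101011011101 = 31453

31453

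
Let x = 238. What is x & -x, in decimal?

x = 11101110 = 238
-x (two's complement) = …00010010
AND   = 00000010 = 2
(x & -x isolates the lowest set bit of x.)

2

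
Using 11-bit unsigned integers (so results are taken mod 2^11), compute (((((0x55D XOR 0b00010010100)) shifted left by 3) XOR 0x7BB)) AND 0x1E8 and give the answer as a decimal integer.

0x55D = 10101011101
0b00010010100 = 00010010100
→ XOR → 10111001001 = 1481
→ shifted left by 3 (mod 2^11) → 11001001000 = 1608
0x7BB = 11110111011
→ XOR → 00111110011 = 499
0x1E8 = 00111101000
→ AND → 00111100000 = 480

480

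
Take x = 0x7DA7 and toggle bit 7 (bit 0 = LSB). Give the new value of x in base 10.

x = 111110110100111
bit 7 is currently 1; toggle it via x ^ (1 << 7) = x ^ 128
→ 111110100100111 = 32039

32039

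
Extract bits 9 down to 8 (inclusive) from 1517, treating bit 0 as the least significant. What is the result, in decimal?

1

v = 10111101101
Shift right by 8: 101
Mask low 2 bits: 01 = 1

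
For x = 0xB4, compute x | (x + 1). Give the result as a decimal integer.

x = 10110100 = 180
x + 1 = 10110101
OR    = 10110101 = 181
(x | (x + 1) sets the lowest cleared bit.)

181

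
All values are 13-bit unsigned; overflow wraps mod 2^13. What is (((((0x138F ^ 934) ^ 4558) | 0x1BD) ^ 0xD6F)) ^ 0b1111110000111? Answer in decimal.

4887

0x138F = 1001110001111
934 = 0001110100110
→ ^ → 1000000101001 = 4137
4558 = 1000111001110
→ ^ → 0000111100111 = 487
0x1BD = 0000110111101
→ | → 0000111111111 = 511
0xD6F = 0110101101111
→ ^ → 0110010010000 = 3216
0b1111110000111 = 1111110000111
→ ^ → 1001100010111 = 4887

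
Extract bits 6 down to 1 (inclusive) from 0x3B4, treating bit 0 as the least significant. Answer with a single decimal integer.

v = 00001110110100
Shift right by 1: 0000111011010
Mask low 6 bits: 011010 = 26

26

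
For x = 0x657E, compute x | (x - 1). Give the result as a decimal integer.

25983

x = 110010101111110 = 25982
x - 1 = 110010101111101
OR    = 110010101111111 = 25983
(x | (x - 1) sets all bits below the lowest set bit.)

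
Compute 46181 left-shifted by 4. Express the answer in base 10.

46181 = 00001011010001100101
shift left by 4 → 10110100011001010000 = 738896
(equivalently, 46181 × 2^4 = 46181 × 16)

738896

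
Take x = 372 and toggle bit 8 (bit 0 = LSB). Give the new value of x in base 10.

116

x = 0000101110100
bit 8 is currently 1; toggle it via x ^ (1 << 8) = x ^ 256
→ 0000001110100 = 116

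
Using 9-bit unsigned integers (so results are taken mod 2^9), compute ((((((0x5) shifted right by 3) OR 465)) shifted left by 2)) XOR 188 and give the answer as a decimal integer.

504

0x5 = 000000101
→ shifted right by 3 → 000000000 = 0
465 = 111010001
→ OR → 111010001 = 465
→ shifted left by 2 (mod 2^9) → 101000100 = 324
188 = 010111100
→ XOR → 111111000 = 504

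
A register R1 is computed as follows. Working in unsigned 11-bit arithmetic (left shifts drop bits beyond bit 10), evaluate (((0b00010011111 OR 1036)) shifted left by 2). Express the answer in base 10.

0b00010011111 = 00010011111
1036 = 10000001100
→ OR → 10010011111 = 1183
→ shifted left by 2 (mod 2^11) → 01001111100 = 636

636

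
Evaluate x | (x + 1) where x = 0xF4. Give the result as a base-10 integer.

x = 11110100 = 244
x + 1 = 11110101
OR    = 11110101 = 245
(x | (x + 1) sets the lowest cleared bit.)

245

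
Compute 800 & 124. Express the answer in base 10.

800 = 1100100000
124 = 0001111100
AND → 0000100000 = 32

32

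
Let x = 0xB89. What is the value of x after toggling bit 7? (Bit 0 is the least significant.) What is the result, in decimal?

2825

x = 101110001001
bit 7 is currently 1; toggle it via x ^ (1 << 7) = x ^ 128
→ 101100001001 = 2825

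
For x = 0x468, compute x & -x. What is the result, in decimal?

x = 10001101000 = 1128
-x (two's complement) = …01110011000
AND   = 00000001000 = 8
(x & -x isolates the lowest set bit of x.)

8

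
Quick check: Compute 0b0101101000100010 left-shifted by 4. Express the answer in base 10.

x = 0000101101000100010
shift left by 4 → 1011010001000100000 = 369184
(equivalently, 23074 × 2^4 = 23074 × 16)

369184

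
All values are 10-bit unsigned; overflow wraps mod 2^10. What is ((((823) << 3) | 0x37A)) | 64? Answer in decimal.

1018

823 = 1100110111
→ << 3 (mod 2^10) → 0110111000 = 440
0x37A = 1101111010
→ | → 1111111010 = 1018
64 = 0001000000
→ | → 1111111010 = 1018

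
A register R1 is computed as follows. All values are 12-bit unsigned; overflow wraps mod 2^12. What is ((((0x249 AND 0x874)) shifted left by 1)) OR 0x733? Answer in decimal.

0x249 = 001001001001
0x874 = 100001110100
→ AND → 000001000000 = 64
→ shifted left by 1 (mod 2^12) → 000010000000 = 128
0x733 = 011100110011
→ OR → 011110110011 = 1971

1971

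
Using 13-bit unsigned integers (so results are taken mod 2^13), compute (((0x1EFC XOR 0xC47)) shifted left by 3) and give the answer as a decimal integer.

0x1EFC = 1111011111100
0xC47 = 0110001000111
→ XOR → 1001010111011 = 4795
→ shifted left by 3 (mod 2^13) → 1010111011000 = 5592

5592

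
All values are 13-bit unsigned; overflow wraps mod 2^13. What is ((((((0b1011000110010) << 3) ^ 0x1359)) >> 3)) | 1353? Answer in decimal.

1369

0b1011000110010 = 1011000110010
→ << 3 (mod 2^13) → 1000110010000 = 4496
0x1359 = 1001101011001
→ ^ → 0001011001001 = 713
→ >> 3 → 0000001011001 = 89
1353 = 0010101001001
→ | → 0010101011001 = 1369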